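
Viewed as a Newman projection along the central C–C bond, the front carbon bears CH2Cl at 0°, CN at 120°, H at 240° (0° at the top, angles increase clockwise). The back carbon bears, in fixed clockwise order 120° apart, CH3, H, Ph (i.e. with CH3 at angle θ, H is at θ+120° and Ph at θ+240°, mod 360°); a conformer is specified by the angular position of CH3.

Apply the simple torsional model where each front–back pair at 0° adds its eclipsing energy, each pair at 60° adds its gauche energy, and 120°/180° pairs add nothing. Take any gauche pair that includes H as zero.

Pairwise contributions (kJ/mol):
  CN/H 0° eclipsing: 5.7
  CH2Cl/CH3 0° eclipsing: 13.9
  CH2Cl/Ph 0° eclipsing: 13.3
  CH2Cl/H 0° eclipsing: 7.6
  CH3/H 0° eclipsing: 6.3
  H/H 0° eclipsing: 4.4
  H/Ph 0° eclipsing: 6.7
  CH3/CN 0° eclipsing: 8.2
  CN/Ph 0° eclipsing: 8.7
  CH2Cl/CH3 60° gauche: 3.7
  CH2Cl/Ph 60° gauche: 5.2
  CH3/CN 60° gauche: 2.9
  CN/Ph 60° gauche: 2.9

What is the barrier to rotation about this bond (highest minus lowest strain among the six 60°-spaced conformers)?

CH3 at 0° (eclipsed): CH2Cl–CH3 eclipsed, CN–H eclipsed, H–Ph eclipsed; 13.9 + 5.7 + 6.7 = 26.3 kJ/mol.
CH3 at 60° (staggered): CH2Cl–CH3 gauche, CH2Cl–Ph gauche, CN–CH3 gauche; 3.7 + 5.2 + 2.9 = 11.8 kJ/mol.
CH3 at 120° (eclipsed): CH2Cl–Ph eclipsed, CN–CH3 eclipsed, H–H eclipsed; 13.3 + 8.2 + 4.4 = 25.9 kJ/mol.
CH3 at 180° (staggered): CH2Cl–Ph gauche, CN–CH3 gauche, CN–Ph gauche; 5.2 + 2.9 + 2.9 = 11.0 kJ/mol.
CH3 at 240° (eclipsed): CH2Cl–H eclipsed, CN–Ph eclipsed, H–CH3 eclipsed; 7.6 + 8.7 + 6.3 = 22.6 kJ/mol.
CH3 at 300° (staggered): CH2Cl–CH3 gauche, CN–Ph gauche; 3.7 + 2.9 = 6.6 kJ/mol.
Max at 0° (26.3 kJ/mol), min at 300° (6.6 kJ/mol); barrier = 19.7 kJ/mol.

19.7 kJ/mol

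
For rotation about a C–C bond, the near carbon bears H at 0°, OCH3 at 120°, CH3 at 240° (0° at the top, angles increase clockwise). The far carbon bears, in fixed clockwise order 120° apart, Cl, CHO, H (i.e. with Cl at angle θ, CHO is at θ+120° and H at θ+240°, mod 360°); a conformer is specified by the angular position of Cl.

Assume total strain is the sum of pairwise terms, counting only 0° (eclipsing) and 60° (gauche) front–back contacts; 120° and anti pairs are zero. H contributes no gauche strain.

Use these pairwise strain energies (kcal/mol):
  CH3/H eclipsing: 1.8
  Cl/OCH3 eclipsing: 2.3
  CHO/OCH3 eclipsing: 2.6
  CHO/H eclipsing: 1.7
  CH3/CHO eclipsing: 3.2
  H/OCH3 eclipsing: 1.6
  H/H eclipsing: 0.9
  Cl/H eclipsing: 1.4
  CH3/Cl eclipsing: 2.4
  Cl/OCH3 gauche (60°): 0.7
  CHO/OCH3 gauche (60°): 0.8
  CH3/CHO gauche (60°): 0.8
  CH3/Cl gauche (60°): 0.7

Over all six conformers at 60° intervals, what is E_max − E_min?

Cl at 0° (eclipsed): H–Cl eclipsed, OCH3–CHO eclipsed, CH3–H eclipsed; 1.4 + 2.6 + 1.8 = 5.8 kcal/mol.
Cl at 60° (staggered): OCH3–Cl gauche, OCH3–CHO gauche, CH3–CHO gauche; 0.7 + 0.8 + 0.8 = 2.3 kcal/mol.
Cl at 120° (eclipsed): H–H eclipsed, OCH3–Cl eclipsed, CH3–CHO eclipsed; 0.9 + 2.3 + 3.2 = 6.4 kcal/mol.
Cl at 180° (staggered): OCH3–Cl gauche, CH3–Cl gauche, CH3–CHO gauche; 0.7 + 0.7 + 0.8 = 2.2 kcal/mol.
Cl at 240° (eclipsed): H–CHO eclipsed, OCH3–H eclipsed, CH3–Cl eclipsed; 1.7 + 1.6 + 2.4 = 5.7 kcal/mol.
Cl at 300° (staggered): OCH3–CHO gauche, CH3–Cl gauche; 0.8 + 0.7 = 1.5 kcal/mol.
Max at 120° (6.4 kcal/mol), min at 300° (1.5 kcal/mol); barrier = 4.9 kcal/mol.

4.9 kcal/mol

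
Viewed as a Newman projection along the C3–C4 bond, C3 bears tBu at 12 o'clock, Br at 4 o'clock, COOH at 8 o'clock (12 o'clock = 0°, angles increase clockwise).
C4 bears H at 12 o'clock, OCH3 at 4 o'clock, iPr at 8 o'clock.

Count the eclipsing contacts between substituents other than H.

2

Non-H eclipsing pairs: Br(120°)/OCH3(120°); COOH(240°)/iPr(240°) — 2 interactions.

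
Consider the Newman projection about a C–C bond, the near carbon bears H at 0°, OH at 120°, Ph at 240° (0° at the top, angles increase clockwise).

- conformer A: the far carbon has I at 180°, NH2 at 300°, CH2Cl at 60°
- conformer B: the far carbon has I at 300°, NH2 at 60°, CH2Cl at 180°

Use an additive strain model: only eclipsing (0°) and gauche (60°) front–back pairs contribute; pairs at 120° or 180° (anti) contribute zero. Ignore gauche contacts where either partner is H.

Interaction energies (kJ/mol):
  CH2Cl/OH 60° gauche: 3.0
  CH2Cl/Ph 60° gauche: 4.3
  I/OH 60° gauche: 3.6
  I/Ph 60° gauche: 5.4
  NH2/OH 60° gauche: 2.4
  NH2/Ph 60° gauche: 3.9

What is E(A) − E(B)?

A (staggered): OH–I gauche, OH–CH2Cl gauche, Ph–I gauche, Ph–NH2 gauche; 3.6 + 3.0 + 5.4 + 3.9 = 15.9 kJ/mol.
B (staggered): OH–NH2 gauche, OH–CH2Cl gauche, Ph–I gauche, Ph–CH2Cl gauche; 2.4 + 3.0 + 5.4 + 4.3 = 15.1 kJ/mol.
E(A) − E(B) = 15.9 − 15.1 = +0.8 kJ/mol.

+0.8 kJ/mol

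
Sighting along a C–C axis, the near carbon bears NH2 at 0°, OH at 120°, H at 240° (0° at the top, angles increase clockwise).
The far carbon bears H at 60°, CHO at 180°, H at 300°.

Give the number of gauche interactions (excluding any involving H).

1

Non-H gauche pairs: OH(120°)/CHO(180°) — 1 interaction.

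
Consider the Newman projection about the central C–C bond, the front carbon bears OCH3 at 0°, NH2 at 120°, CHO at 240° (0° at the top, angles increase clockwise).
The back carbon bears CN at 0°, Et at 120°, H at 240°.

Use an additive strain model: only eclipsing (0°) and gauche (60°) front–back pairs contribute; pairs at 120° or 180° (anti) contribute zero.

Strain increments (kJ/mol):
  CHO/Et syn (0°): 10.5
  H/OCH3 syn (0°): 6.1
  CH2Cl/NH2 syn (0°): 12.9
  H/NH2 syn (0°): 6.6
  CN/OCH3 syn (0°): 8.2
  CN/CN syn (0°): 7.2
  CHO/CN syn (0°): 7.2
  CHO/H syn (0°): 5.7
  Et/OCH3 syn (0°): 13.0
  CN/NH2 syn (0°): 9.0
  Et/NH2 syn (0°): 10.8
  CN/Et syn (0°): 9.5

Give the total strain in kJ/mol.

24.7 kJ/mol

This conformer is eclipsed. OCH3 at 0° is eclipsed with CN at 0° (8.2); NH2 at 120° is eclipsed with Et at 120° (10.8); CHO at 240° is eclipsed with H at 240° (5.7). Total 24.7 kJ/mol.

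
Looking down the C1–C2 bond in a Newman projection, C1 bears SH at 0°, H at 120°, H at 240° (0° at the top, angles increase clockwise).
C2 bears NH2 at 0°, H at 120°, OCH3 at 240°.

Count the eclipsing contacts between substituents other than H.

Non-H eclipsing pairs: SH(0°)/NH2(0°) — 1 interaction.

1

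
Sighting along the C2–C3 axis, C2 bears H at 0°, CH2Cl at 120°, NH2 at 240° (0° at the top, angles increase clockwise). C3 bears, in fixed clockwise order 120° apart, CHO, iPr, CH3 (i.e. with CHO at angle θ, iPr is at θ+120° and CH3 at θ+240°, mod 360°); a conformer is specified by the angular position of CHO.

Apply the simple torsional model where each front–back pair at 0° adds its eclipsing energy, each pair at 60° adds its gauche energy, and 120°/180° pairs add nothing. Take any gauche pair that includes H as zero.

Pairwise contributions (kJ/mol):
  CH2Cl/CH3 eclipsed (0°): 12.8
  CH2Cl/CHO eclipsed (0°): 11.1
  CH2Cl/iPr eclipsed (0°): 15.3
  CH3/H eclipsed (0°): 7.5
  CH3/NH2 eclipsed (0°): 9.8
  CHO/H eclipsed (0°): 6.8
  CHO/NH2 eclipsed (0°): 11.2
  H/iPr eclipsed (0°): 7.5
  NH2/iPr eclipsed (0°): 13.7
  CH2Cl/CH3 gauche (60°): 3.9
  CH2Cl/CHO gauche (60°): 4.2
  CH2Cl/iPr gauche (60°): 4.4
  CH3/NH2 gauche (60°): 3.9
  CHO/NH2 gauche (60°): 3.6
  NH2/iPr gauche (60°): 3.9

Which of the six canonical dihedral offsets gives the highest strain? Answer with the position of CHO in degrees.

120°

CHO at 0° (eclipsed): H(0°)/CHO(0°) eclipsed 6.8; CH2Cl(120°)/iPr(120°) eclipsed 15.3; NH2(240°)/CH3(240°) eclipsed 9.8 → 31.9 kJ/mol.
CHO at 60° (staggered): CH2Cl(120°)/CHO(60°) gauche 4.2; CH2Cl(120°)/iPr(180°) gauche 4.4; NH2(240°)/iPr(180°) gauche 3.9; NH2(240°)/CH3(300°) gauche 3.9 → 16.4 kJ/mol.
CHO at 120° (eclipsed): H(0°)/CH3(0°) eclipsed 7.5; CH2Cl(120°)/CHO(120°) eclipsed 11.1; NH2(240°)/iPr(240°) eclipsed 13.7 → 32.3 kJ/mol.
CHO at 180° (staggered): CH2Cl(120°)/CHO(180°) gauche 4.2; CH2Cl(120°)/CH3(60°) gauche 3.9; NH2(240°)/CHO(180°) gauche 3.6; NH2(240°)/iPr(300°) gauche 3.9 → 15.6 kJ/mol.
CHO at 240° (eclipsed): H(0°)/iPr(0°) eclipsed 7.5; CH2Cl(120°)/CH3(120°) eclipsed 12.8; NH2(240°)/CHO(240°) eclipsed 11.2 → 31.5 kJ/mol.
CHO at 300° (staggered): CH2Cl(120°)/iPr(60°) gauche 4.4; CH2Cl(120°)/CH3(180°) gauche 3.9; NH2(240°)/CHO(300°) gauche 3.6; NH2(240°)/CH3(180°) gauche 3.9 → 15.8 kJ/mol.
The maximum (32.3 kJ/mol) occurs with CHO at 120°.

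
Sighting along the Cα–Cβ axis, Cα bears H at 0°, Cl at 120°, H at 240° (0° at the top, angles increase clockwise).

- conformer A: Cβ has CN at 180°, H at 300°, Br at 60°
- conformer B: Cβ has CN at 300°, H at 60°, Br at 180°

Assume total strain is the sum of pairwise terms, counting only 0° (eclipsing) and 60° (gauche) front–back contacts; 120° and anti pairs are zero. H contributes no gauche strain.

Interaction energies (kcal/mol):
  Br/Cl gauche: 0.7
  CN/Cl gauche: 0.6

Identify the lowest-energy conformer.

A is staggered. Cl at 120° is gauche with CN at 180° (0.6); Cl at 120° is gauche with Br at 60° (0.7). Total 1.3 kcal/mol.
B is staggered. Cl at 120° is gauche with Br at 180° (0.7). Total 0.7 kcal/mol.
B has the lowest total (0.7 kcal/mol).

B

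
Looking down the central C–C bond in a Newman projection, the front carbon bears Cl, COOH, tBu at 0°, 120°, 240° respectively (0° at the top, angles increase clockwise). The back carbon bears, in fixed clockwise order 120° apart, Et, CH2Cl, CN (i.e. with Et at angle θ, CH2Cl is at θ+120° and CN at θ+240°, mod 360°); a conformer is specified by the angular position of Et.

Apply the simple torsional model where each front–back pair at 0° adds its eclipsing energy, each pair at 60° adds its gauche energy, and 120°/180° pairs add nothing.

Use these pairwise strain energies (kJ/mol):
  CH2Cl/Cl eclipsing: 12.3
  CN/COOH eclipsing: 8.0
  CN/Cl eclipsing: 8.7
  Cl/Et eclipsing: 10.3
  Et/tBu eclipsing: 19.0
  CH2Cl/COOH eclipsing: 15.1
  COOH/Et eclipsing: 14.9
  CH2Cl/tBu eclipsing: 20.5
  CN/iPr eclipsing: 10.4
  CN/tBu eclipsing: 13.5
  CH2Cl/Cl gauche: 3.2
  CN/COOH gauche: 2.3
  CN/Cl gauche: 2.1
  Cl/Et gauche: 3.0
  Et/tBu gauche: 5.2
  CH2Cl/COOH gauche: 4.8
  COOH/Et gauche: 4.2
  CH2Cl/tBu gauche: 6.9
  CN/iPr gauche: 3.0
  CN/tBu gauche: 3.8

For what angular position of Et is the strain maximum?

Et at 0° (eclipsed): Cl–Et eclipsed, COOH–CH2Cl eclipsed, tBu–CN eclipsed; 10.3 + 15.1 + 13.5 = 38.9 kJ/mol.
Et at 60° (staggered): Cl–Et gauche, Cl–CN gauche, COOH–Et gauche, COOH–CH2Cl gauche, tBu–CH2Cl gauche, tBu–CN gauche; 3.0 + 2.1 + 4.2 + 4.8 + 6.9 + 3.8 = 24.8 kJ/mol.
Et at 120° (eclipsed): Cl–CN eclipsed, COOH–Et eclipsed, tBu–CH2Cl eclipsed; 8.7 + 14.9 + 20.5 = 44.1 kJ/mol.
Et at 180° (staggered): Cl–CH2Cl gauche, Cl–CN gauche, COOH–Et gauche, COOH–CN gauche, tBu–Et gauche, tBu–CH2Cl gauche; 3.2 + 2.1 + 4.2 + 2.3 + 5.2 + 6.9 = 23.9 kJ/mol.
Et at 240° (eclipsed): Cl–CH2Cl eclipsed, COOH–CN eclipsed, tBu–Et eclipsed; 12.3 + 8.0 + 19.0 = 39.3 kJ/mol.
Et at 300° (staggered): Cl–Et gauche, Cl–CH2Cl gauche, COOH–CH2Cl gauche, COOH–CN gauche, tBu–Et gauche, tBu–CN gauche; 3.0 + 3.2 + 4.8 + 2.3 + 5.2 + 3.8 = 22.3 kJ/mol.
The maximum (44.1 kJ/mol) occurs with Et at 120°.

120°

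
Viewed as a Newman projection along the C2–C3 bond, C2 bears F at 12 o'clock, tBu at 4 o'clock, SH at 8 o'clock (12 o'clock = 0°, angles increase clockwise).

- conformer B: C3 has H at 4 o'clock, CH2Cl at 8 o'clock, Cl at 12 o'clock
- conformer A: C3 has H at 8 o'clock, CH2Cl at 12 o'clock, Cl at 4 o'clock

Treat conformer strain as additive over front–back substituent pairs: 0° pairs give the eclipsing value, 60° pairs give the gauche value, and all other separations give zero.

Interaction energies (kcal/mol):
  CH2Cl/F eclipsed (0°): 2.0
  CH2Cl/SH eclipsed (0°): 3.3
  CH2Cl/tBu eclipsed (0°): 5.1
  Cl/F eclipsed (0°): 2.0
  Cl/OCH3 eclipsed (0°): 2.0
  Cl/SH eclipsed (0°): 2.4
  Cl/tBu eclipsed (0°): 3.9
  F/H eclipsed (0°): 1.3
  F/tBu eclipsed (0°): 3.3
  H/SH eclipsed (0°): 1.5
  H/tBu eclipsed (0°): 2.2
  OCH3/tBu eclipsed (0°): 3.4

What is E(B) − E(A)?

B is eclipsed. F at 0° is eclipsed with Cl at 0° (2.0); tBu at 120° is eclipsed with H at 120° (2.2); SH at 240° is eclipsed with CH2Cl at 240° (3.3). Total 7.5 kcal/mol.
A is eclipsed. F at 0° is eclipsed with CH2Cl at 0° (2.0); tBu at 120° is eclipsed with Cl at 120° (3.9); SH at 240° is eclipsed with H at 240° (1.5). Total 7.4 kcal/mol.
E(B) − E(A) = 7.5 − 7.4 = +0.1 kcal/mol.

+0.1 kcal/mol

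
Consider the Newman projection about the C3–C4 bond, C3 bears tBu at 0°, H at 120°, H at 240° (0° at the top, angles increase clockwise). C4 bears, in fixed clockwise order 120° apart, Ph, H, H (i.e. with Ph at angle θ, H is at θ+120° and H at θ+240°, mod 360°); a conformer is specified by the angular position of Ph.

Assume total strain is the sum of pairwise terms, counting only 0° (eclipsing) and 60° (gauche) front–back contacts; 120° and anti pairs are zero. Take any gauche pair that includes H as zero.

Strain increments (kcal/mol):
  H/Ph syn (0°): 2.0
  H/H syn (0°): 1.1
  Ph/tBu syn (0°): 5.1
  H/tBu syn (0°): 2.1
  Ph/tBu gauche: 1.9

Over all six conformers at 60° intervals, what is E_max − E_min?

Ph at 0° (eclipsed): tBu–Ph eclipsed, H–H eclipsed, H–H eclipsed; 5.1 + 1.1 + 1.1 = 7.3 kcal/mol.
Ph at 60° (staggered): tBu–Ph gauche; 1.9 = 1.9 kcal/mol.
Ph at 120° (eclipsed): tBu–H eclipsed, H–Ph eclipsed, H–H eclipsed; 2.1 + 2.0 + 1.1 = 5.2 kcal/mol.
Ph at 180° (staggered): no non-H gauche contacts → 0.0 kcal/mol.
Ph at 240° (eclipsed): tBu–H eclipsed, H–H eclipsed, H–Ph eclipsed; 2.1 + 1.1 + 2.0 = 5.2 kcal/mol.
Ph at 300° (staggered): tBu–Ph gauche; 1.9 = 1.9 kcal/mol.
Max at 0° (7.3 kcal/mol), min at 180° (0.0 kcal/mol); barrier = 7.3 kcal/mol.

7.3 kcal/mol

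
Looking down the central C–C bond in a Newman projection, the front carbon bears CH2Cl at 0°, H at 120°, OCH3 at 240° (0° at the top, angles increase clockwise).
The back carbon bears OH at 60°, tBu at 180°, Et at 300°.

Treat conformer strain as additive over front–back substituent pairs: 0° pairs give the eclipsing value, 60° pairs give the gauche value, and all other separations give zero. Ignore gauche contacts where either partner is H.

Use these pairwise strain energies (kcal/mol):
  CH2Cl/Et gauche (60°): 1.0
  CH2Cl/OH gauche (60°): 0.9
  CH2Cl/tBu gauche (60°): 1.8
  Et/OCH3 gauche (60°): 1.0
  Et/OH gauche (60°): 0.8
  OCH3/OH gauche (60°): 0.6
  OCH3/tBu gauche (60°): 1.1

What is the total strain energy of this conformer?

4.0 kcal/mol

This conformer (staggered): CH2Cl–OH gauche, CH2Cl–Et gauche, OCH3–tBu gauche, OCH3–Et gauche; 0.9 + 1.0 + 1.1 + 1.0 = 4.0 kcal/mol.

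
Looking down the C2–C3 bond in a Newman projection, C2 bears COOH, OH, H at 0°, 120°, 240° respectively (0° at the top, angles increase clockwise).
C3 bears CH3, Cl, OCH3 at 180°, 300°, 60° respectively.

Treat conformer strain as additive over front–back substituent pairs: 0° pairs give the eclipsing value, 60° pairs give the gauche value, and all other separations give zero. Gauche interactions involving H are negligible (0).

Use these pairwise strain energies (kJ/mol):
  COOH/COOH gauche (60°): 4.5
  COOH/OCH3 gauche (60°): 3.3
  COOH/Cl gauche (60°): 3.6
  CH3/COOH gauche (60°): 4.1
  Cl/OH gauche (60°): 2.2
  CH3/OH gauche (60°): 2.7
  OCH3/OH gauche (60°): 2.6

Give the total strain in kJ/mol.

12.2 kJ/mol

This conformer (staggered): COOH(0°)/Cl(300°) gauche 3.6; COOH(0°)/OCH3(60°) gauche 3.3; OH(120°)/CH3(180°) gauche 2.7; OH(120°)/OCH3(60°) gauche 2.6 → 12.2 kJ/mol.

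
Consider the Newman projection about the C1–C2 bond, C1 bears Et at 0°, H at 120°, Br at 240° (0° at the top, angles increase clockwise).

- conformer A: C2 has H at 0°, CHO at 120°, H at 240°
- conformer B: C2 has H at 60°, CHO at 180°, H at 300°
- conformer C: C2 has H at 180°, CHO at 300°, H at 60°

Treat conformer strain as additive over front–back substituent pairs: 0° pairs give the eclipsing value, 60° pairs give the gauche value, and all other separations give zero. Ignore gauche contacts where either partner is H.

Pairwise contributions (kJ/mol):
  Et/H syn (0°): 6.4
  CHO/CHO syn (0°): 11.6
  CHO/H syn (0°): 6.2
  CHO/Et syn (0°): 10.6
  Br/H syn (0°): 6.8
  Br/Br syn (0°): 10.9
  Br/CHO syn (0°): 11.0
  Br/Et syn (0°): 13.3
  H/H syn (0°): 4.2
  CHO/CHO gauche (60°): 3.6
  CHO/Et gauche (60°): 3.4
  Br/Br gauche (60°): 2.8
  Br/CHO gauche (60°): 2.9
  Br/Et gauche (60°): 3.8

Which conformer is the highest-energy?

A

A (eclipsed): Et–H eclipsed, H–CHO eclipsed, Br–H eclipsed; 6.4 + 6.2 + 6.8 = 19.4 kJ/mol.
B (staggered): Br–CHO gauche; 2.9 = 2.9 kJ/mol.
C (staggered): Et–CHO gauche, Br–CHO gauche; 3.4 + 2.9 = 6.3 kJ/mol.
A has the highest total (19.4 kJ/mol).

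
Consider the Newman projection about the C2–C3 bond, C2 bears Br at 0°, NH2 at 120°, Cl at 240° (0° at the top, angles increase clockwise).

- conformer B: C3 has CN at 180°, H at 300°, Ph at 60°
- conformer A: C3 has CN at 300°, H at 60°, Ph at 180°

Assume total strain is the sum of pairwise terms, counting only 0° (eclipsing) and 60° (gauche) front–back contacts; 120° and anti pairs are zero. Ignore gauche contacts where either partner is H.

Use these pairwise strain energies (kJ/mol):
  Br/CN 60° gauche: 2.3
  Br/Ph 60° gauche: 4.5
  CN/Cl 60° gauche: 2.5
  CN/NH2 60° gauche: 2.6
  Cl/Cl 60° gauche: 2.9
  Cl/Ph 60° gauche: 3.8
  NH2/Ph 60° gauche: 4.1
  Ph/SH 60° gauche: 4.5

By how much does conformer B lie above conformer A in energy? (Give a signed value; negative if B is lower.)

+1.0 kJ/mol

B (staggered): Br(0°)/Ph(60°) gauche 4.5; NH2(120°)/CN(180°) gauche 2.6; NH2(120°)/Ph(60°) gauche 4.1; Cl(240°)/CN(180°) gauche 2.5 → 13.7 kJ/mol.
A (staggered): Br(0°)/CN(300°) gauche 2.3; NH2(120°)/Ph(180°) gauche 4.1; Cl(240°)/CN(300°) gauche 2.5; Cl(240°)/Ph(180°) gauche 3.8 → 12.7 kJ/mol.
E(B) − E(A) = 13.7 − 12.7 = +1.0 kJ/mol.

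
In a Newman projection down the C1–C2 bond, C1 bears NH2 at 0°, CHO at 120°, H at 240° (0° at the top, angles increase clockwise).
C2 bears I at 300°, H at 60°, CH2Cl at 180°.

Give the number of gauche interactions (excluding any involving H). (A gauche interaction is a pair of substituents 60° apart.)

2

Non-H gauche pairs: NH2(0°)/I(300°); CHO(120°)/CH2Cl(180°) — 2 interactions.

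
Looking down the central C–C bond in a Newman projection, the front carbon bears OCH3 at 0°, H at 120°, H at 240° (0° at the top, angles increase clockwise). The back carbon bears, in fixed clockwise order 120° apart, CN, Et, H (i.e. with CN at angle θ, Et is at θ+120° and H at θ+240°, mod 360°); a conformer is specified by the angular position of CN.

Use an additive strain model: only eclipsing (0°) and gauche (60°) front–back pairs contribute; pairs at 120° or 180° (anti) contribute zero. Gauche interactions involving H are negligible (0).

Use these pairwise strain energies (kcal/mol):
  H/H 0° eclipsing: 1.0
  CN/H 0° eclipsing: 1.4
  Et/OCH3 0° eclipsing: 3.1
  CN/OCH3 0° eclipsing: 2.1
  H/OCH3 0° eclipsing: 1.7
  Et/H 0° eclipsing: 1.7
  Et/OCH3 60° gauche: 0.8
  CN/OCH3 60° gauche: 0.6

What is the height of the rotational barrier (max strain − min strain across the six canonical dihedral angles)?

CN at 0° (eclipsed): OCH3–CN eclipsed, H–Et eclipsed, H–H eclipsed; 2.1 + 1.7 + 1.0 = 4.8 kcal/mol.
CN at 60° (staggered): OCH3–CN gauche; 0.6 = 0.6 kcal/mol.
CN at 120° (eclipsed): OCH3–H eclipsed, H–CN eclipsed, H–Et eclipsed; 1.7 + 1.4 + 1.7 = 4.8 kcal/mol.
CN at 180° (staggered): OCH3–Et gauche; 0.8 = 0.8 kcal/mol.
CN at 240° (eclipsed): OCH3–Et eclipsed, H–H eclipsed, H–CN eclipsed; 3.1 + 1.0 + 1.4 = 5.5 kcal/mol.
CN at 300° (staggered): OCH3–CN gauche, OCH3–Et gauche; 0.6 + 0.8 = 1.4 kcal/mol.
Max at 240° (5.5 kcal/mol), min at 60° (0.6 kcal/mol); barrier = 4.9 kcal/mol.

4.9 kcal/mol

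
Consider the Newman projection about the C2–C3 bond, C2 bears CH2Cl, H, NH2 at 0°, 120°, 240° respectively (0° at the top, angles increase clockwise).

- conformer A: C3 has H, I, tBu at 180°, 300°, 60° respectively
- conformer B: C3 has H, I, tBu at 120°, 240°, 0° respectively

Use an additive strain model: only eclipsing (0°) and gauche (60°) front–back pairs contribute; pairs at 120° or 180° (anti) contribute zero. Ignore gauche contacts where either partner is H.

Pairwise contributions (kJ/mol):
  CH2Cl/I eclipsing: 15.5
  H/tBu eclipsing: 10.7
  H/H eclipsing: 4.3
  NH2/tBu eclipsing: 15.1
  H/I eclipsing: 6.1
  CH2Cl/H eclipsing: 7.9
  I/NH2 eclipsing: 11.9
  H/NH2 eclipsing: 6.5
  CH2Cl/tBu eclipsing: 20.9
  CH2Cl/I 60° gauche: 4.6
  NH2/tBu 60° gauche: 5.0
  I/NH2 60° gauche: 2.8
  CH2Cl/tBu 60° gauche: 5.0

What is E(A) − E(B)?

A (staggered): CH2Cl(0°)/I(300°) gauche 4.6; CH2Cl(0°)/tBu(60°) gauche 5.0; NH2(240°)/I(300°) gauche 2.8 → 12.4 kJ/mol.
B (eclipsed): CH2Cl(0°)/tBu(0°) eclipsed 20.9; H(120°)/H(120°) eclipsed 4.3; NH2(240°)/I(240°) eclipsed 11.9 → 37.1 kJ/mol.
E(A) − E(B) = 12.4 − 37.1 = -24.7 kJ/mol.

-24.7 kJ/mol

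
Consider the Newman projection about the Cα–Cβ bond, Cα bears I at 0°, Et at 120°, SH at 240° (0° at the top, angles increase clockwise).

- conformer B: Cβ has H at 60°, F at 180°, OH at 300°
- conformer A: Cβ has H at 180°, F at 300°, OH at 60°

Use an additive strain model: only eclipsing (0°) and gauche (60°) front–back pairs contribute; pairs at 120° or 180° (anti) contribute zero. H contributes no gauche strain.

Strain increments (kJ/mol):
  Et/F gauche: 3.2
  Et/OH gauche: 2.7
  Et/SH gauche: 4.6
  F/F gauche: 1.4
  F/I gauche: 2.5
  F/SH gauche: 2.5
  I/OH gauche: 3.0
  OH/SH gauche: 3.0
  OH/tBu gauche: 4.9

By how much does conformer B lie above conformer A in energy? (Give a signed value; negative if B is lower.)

+1.0 kJ/mol

B (staggered): I(0°)/OH(300°) gauche 3.0; Et(120°)/F(180°) gauche 3.2; SH(240°)/F(180°) gauche 2.5; SH(240°)/OH(300°) gauche 3.0 → 11.7 kJ/mol.
A (staggered): I(0°)/F(300°) gauche 2.5; I(0°)/OH(60°) gauche 3.0; Et(120°)/OH(60°) gauche 2.7; SH(240°)/F(300°) gauche 2.5 → 10.7 kJ/mol.
E(B) − E(A) = 11.7 − 10.7 = +1.0 kJ/mol.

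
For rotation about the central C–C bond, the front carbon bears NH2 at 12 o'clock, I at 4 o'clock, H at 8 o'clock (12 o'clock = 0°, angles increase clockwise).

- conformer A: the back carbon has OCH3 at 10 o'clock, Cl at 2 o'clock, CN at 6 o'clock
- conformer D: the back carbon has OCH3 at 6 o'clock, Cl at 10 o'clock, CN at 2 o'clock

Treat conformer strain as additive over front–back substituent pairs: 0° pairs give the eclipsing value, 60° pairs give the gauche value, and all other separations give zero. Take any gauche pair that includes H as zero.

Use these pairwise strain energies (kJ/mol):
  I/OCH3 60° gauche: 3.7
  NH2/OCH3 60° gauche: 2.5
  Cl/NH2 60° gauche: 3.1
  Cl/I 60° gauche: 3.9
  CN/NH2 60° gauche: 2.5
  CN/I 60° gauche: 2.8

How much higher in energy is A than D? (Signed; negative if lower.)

A (staggered): NH2–OCH3 gauche, NH2–Cl gauche, I–Cl gauche, I–CN gauche; 2.5 + 3.1 + 3.9 + 2.8 = 12.3 kJ/mol.
D (staggered): NH2–Cl gauche, NH2–CN gauche, I–OCH3 gauche, I–CN gauche; 3.1 + 2.5 + 3.7 + 2.8 = 12.1 kJ/mol.
E(A) − E(D) = 12.3 − 12.1 = +0.2 kJ/mol.

+0.2 kJ/mol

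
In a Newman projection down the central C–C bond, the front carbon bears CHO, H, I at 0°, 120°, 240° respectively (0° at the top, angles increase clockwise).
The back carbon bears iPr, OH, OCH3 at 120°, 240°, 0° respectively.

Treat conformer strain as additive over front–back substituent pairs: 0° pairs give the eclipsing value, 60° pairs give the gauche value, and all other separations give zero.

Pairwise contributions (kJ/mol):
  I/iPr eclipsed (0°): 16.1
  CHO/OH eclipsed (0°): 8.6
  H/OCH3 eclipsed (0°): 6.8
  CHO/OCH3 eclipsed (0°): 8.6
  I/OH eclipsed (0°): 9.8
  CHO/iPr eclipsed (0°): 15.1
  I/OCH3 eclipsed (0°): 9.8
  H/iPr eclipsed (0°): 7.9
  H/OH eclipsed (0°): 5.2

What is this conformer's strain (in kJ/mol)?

26.3 kJ/mol

This conformer (eclipsed): CHO–OCH3 eclipsed, H–iPr eclipsed, I–OH eclipsed; 8.6 + 7.9 + 9.8 = 26.3 kJ/mol.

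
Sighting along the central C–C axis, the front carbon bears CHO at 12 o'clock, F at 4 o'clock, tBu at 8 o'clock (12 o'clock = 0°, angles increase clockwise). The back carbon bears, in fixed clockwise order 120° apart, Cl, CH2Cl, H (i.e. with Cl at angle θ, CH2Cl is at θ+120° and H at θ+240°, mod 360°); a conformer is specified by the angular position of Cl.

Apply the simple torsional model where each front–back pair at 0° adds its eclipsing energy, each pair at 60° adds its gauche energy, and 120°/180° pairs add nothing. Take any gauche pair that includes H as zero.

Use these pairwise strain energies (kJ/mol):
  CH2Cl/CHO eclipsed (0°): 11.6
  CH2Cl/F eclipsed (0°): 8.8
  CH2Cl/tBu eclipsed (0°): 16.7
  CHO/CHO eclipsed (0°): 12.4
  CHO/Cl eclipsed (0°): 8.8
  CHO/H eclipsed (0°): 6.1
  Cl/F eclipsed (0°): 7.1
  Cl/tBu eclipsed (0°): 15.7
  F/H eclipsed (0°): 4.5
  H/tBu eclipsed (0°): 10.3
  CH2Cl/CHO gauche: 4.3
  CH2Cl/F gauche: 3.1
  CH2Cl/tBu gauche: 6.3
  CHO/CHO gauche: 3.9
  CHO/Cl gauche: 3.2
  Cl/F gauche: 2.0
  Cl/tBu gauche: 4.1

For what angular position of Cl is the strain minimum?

Cl at 0° (eclipsed): CHO(0°)/Cl(0°) eclipsed 8.8; F(120°)/CH2Cl(120°) eclipsed 8.8; tBu(240°)/H(240°) eclipsed 10.3 → 27.9 kJ/mol.
Cl at 60° (staggered): CHO(0°)/Cl(60°) gauche 3.2; F(120°)/Cl(60°) gauche 2.0; F(120°)/CH2Cl(180°) gauche 3.1; tBu(240°)/CH2Cl(180°) gauche 6.3 → 14.6 kJ/mol.
Cl at 120° (eclipsed): CHO(0°)/H(0°) eclipsed 6.1; F(120°)/Cl(120°) eclipsed 7.1; tBu(240°)/CH2Cl(240°) eclipsed 16.7 → 29.9 kJ/mol.
Cl at 180° (staggered): CHO(0°)/CH2Cl(300°) gauche 4.3; F(120°)/Cl(180°) gauche 2.0; tBu(240°)/Cl(180°) gauche 4.1; tBu(240°)/CH2Cl(300°) gauche 6.3 → 16.7 kJ/mol.
Cl at 240° (eclipsed): CHO(0°)/CH2Cl(0°) eclipsed 11.6; F(120°)/H(120°) eclipsed 4.5; tBu(240°)/Cl(240°) eclipsed 15.7 → 31.8 kJ/mol.
Cl at 300° (staggered): CHO(0°)/Cl(300°) gauche 3.2; CHO(0°)/CH2Cl(60°) gauche 4.3; F(120°)/CH2Cl(60°) gauche 3.1; tBu(240°)/Cl(300°) gauche 4.1 → 14.7 kJ/mol.
The minimum (14.6 kJ/mol) occurs with Cl at 60°.

60°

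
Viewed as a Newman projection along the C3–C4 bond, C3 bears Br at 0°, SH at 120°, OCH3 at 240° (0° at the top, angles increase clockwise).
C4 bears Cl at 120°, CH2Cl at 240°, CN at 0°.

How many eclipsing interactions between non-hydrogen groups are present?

Non-H eclipsing pairs: Br(0°)/CN(0°); SH(120°)/Cl(120°); OCH3(240°)/CH2Cl(240°) — 3 interactions.

3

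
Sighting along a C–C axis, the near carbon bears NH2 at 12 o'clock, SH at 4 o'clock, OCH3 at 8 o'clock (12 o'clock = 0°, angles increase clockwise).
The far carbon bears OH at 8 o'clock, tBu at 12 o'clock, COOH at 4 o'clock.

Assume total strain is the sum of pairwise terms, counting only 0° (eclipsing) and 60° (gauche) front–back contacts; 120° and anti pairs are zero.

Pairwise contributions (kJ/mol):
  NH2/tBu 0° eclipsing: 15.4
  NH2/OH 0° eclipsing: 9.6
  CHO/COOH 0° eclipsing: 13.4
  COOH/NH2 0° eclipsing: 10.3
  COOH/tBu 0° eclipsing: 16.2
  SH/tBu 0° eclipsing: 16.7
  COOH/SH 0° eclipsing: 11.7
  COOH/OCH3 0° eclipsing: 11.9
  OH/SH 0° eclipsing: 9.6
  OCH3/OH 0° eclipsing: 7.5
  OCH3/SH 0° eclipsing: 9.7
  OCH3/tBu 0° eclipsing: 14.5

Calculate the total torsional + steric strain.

This conformer (eclipsed): NH2(0°)/tBu(0°) eclipsed 15.4; SH(120°)/COOH(120°) eclipsed 11.7; OCH3(240°)/OH(240°) eclipsed 7.5 → 34.6 kJ/mol.

34.6 kJ/mol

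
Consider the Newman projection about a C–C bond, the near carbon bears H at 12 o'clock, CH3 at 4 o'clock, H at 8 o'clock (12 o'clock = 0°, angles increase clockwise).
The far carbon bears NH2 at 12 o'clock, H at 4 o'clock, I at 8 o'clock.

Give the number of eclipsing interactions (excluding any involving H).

Every eclipsing pair involves H, so the count is 0.

0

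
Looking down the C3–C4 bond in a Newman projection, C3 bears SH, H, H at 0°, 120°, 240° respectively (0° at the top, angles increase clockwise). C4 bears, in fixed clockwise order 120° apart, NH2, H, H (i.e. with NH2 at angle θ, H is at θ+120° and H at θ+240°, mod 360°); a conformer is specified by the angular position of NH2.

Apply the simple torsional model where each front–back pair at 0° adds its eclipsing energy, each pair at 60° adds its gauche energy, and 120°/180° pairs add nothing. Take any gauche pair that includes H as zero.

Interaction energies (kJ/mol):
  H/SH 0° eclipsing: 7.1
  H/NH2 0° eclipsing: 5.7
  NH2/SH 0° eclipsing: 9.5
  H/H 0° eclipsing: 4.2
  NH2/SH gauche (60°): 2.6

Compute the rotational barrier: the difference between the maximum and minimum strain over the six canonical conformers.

17.9 kJ/mol

NH2 at 0° (eclipsed): SH(0°)/NH2(0°) eclipsed 9.5; H(120°)/H(120°) eclipsed 4.2; H(240°)/H(240°) eclipsed 4.2 → 17.9 kJ/mol.
NH2 at 60° (staggered): SH(0°)/NH2(60°) gauche 2.6 → 2.6 kJ/mol.
NH2 at 120° (eclipsed): SH(0°)/H(0°) eclipsed 7.1; H(120°)/NH2(120°) eclipsed 5.7; H(240°)/H(240°) eclipsed 4.2 → 17.0 kJ/mol.
NH2 at 180° (staggered): no non-H gauche contacts → 0.0 kJ/mol.
NH2 at 240° (eclipsed): SH(0°)/H(0°) eclipsed 7.1; H(120°)/H(120°) eclipsed 4.2; H(240°)/NH2(240°) eclipsed 5.7 → 17.0 kJ/mol.
NH2 at 300° (staggered): SH(0°)/NH2(300°) gauche 2.6 → 2.6 kJ/mol.
Max at 0° (17.9 kJ/mol), min at 180° (0.0 kJ/mol); barrier = 17.9 kJ/mol.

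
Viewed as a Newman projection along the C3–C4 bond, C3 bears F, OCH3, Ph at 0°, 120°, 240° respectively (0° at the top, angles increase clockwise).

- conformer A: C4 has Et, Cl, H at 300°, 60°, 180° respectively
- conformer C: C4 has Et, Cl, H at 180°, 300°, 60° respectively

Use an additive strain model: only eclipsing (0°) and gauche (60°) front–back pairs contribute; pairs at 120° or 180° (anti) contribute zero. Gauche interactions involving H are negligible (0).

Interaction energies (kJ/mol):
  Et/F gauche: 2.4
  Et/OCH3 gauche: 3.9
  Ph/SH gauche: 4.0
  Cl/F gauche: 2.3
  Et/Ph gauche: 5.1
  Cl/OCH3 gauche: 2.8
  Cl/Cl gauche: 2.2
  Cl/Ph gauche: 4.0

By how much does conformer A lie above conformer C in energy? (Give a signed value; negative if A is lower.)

A is staggered. F at 0° is gauche with Et at 300° (2.4); F at 0° is gauche with Cl at 60° (2.3); OCH3 at 120° is gauche with Cl at 60° (2.8); Ph at 240° is gauche with Et at 300° (5.1). Total 12.6 kJ/mol.
C is staggered. F at 0° is gauche with Cl at 300° (2.3); OCH3 at 120° is gauche with Et at 180° (3.9); Ph at 240° is gauche with Et at 180° (5.1); Ph at 240° is gauche with Cl at 300° (4.0). Total 15.3 kJ/mol.
E(A) − E(C) = 12.6 − 15.3 = -2.7 kJ/mol.

-2.7 kJ/mol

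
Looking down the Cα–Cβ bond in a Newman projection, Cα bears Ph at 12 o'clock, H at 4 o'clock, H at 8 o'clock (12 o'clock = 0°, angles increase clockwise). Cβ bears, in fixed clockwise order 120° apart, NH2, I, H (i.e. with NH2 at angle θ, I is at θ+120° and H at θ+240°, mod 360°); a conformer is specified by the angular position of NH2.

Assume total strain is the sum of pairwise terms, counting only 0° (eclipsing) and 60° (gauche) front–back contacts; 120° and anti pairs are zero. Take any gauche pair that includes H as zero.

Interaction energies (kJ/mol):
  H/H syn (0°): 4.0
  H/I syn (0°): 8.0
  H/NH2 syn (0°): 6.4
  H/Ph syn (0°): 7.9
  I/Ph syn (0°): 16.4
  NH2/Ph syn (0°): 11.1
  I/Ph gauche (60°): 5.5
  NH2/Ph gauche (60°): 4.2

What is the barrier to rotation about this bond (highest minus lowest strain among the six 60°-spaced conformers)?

NH2 at 0° (eclipsed): Ph(0°)/NH2(0°) eclipsed 11.1; H(120°)/I(120°) eclipsed 8.0; H(240°)/H(240°) eclipsed 4.0 → 23.1 kJ/mol.
NH2 at 60° (staggered): Ph(0°)/NH2(60°) gauche 4.2 → 4.2 kJ/mol.
NH2 at 120° (eclipsed): Ph(0°)/H(0°) eclipsed 7.9; H(120°)/NH2(120°) eclipsed 6.4; H(240°)/I(240°) eclipsed 8.0 → 22.3 kJ/mol.
NH2 at 180° (staggered): Ph(0°)/I(300°) gauche 5.5 → 5.5 kJ/mol.
NH2 at 240° (eclipsed): Ph(0°)/I(0°) eclipsed 16.4; H(120°)/H(120°) eclipsed 4.0; H(240°)/NH2(240°) eclipsed 6.4 → 26.8 kJ/mol.
NH2 at 300° (staggered): Ph(0°)/NH2(300°) gauche 4.2; Ph(0°)/I(60°) gauche 5.5 → 9.7 kJ/mol.
Max at 240° (26.8 kJ/mol), min at 60° (4.2 kJ/mol); barrier = 22.6 kJ/mol.

22.6 kJ/mol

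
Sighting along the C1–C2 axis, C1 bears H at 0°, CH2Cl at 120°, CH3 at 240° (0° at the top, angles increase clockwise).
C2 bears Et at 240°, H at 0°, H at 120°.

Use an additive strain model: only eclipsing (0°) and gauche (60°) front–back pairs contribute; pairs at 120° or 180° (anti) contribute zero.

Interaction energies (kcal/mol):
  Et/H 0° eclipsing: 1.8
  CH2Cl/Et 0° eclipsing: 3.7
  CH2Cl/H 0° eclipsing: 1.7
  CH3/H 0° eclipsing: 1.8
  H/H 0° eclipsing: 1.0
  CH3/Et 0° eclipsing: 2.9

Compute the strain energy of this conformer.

5.6 kcal/mol

This conformer is eclipsed. H at 0° is eclipsed with H at 0° (1.0); CH2Cl at 120° is eclipsed with H at 120° (1.7); CH3 at 240° is eclipsed with Et at 240° (2.9). Total 5.6 kcal/mol.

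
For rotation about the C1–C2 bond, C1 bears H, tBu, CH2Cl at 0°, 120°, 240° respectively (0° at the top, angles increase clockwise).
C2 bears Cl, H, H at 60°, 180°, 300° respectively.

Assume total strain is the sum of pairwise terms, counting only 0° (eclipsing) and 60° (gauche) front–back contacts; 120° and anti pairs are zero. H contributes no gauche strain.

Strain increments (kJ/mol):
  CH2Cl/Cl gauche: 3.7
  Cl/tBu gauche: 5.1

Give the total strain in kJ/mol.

5.1 kJ/mol

This conformer (staggered): tBu–Cl gauche; 5.1 = 5.1 kJ/mol.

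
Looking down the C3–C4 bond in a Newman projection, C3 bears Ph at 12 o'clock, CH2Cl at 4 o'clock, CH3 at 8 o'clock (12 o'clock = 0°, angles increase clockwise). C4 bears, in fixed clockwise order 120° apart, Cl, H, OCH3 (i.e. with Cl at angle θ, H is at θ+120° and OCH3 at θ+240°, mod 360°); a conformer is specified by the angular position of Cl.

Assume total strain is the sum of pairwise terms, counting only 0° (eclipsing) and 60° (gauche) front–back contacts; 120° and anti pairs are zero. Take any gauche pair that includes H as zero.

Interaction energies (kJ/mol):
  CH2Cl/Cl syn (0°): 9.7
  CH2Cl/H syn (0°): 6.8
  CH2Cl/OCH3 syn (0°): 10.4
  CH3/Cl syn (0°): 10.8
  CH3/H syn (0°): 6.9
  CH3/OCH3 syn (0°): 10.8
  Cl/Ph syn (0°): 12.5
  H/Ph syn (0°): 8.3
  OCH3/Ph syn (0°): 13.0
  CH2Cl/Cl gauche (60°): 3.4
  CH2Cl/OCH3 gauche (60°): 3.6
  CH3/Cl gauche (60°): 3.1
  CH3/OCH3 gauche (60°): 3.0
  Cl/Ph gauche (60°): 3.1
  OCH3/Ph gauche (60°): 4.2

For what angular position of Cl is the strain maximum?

Cl at 0° (eclipsed): Ph(0°)/Cl(0°) eclipsed 12.5; CH2Cl(120°)/H(120°) eclipsed 6.8; CH3(240°)/OCH3(240°) eclipsed 10.8 → 30.1 kJ/mol.
Cl at 60° (staggered): Ph(0°)/Cl(60°) gauche 3.1; Ph(0°)/OCH3(300°) gauche 4.2; CH2Cl(120°)/Cl(60°) gauche 3.4; CH3(240°)/OCH3(300°) gauche 3.0 → 13.7 kJ/mol.
Cl at 120° (eclipsed): Ph(0°)/OCH3(0°) eclipsed 13.0; CH2Cl(120°)/Cl(120°) eclipsed 9.7; CH3(240°)/H(240°) eclipsed 6.9 → 29.6 kJ/mol.
Cl at 180° (staggered): Ph(0°)/OCH3(60°) gauche 4.2; CH2Cl(120°)/Cl(180°) gauche 3.4; CH2Cl(120°)/OCH3(60°) gauche 3.6; CH3(240°)/Cl(180°) gauche 3.1 → 14.3 kJ/mol.
Cl at 240° (eclipsed): Ph(0°)/H(0°) eclipsed 8.3; CH2Cl(120°)/OCH3(120°) eclipsed 10.4; CH3(240°)/Cl(240°) eclipsed 10.8 → 29.5 kJ/mol.
Cl at 300° (staggered): Ph(0°)/Cl(300°) gauche 3.1; CH2Cl(120°)/OCH3(180°) gauche 3.6; CH3(240°)/Cl(300°) gauche 3.1; CH3(240°)/OCH3(180°) gauche 3.0 → 12.8 kJ/mol.
The maximum (30.1 kJ/mol) occurs with Cl at 0°.

0°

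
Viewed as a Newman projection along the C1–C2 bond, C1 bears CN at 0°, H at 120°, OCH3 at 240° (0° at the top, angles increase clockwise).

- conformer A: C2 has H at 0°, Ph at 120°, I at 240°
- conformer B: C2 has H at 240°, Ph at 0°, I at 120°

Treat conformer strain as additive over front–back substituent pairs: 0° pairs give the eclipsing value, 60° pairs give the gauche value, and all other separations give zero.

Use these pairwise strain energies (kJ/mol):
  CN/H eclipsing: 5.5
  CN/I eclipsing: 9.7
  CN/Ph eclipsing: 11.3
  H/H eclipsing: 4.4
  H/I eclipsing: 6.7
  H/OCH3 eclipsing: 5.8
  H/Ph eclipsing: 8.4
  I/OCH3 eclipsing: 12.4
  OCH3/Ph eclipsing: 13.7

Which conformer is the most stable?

A (eclipsed): CN(0°)/H(0°) eclipsed 5.5; H(120°)/Ph(120°) eclipsed 8.4; OCH3(240°)/I(240°) eclipsed 12.4 → 26.3 kJ/mol.
B (eclipsed): CN(0°)/Ph(0°) eclipsed 11.3; H(120°)/I(120°) eclipsed 6.7; OCH3(240°)/H(240°) eclipsed 5.8 → 23.8 kJ/mol.
B has the lowest total (23.8 kJ/mol).

B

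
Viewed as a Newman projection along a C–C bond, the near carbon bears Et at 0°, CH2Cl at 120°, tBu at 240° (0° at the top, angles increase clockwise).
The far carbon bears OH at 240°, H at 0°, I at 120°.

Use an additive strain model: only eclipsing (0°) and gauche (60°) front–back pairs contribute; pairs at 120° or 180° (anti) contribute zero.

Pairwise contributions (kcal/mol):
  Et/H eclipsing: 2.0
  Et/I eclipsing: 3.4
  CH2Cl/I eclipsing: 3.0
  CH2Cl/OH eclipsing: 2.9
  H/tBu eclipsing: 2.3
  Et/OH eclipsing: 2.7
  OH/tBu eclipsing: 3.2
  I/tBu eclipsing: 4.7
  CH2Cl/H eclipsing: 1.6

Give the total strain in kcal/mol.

This conformer (eclipsed): Et–H eclipsed, CH2Cl–I eclipsed, tBu–OH eclipsed; 2.0 + 3.0 + 3.2 = 8.2 kcal/mol.

8.2 kcal/mol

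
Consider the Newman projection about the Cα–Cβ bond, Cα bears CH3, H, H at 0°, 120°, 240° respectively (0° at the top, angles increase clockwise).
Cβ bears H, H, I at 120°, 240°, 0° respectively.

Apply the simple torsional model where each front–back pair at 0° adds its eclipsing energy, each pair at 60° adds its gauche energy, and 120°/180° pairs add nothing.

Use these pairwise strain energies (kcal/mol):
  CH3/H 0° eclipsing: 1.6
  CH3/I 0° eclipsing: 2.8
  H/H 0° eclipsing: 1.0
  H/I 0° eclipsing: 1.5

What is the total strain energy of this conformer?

This conformer (eclipsed): CH3–I eclipsed, H–H eclipsed, H–H eclipsed; 2.8 + 1.0 + 1.0 = 4.8 kcal/mol.

4.8 kcal/mol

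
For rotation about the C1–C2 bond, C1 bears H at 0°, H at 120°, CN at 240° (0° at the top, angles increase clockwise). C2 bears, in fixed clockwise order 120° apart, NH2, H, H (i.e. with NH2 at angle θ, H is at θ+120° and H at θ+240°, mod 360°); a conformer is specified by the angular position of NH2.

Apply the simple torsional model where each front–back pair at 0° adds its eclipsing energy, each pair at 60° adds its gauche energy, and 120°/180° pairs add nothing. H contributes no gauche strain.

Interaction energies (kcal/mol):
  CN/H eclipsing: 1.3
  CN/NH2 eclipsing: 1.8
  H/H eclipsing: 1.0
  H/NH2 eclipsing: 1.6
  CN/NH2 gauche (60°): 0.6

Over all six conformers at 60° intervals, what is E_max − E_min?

NH2 at 0° (eclipsed): H(0°)/NH2(0°) eclipsed 1.6; H(120°)/H(120°) eclipsed 1.0; CN(240°)/H(240°) eclipsed 1.3 → 3.9 kcal/mol.
NH2 at 60° (staggered): no non-H gauche contacts → 0.0 kcal/mol.
NH2 at 120° (eclipsed): H(0°)/H(0°) eclipsed 1.0; H(120°)/NH2(120°) eclipsed 1.6; CN(240°)/H(240°) eclipsed 1.3 → 3.9 kcal/mol.
NH2 at 180° (staggered): CN(240°)/NH2(180°) gauche 0.6 → 0.6 kcal/mol.
NH2 at 240° (eclipsed): H(0°)/H(0°) eclipsed 1.0; H(120°)/H(120°) eclipsed 1.0; CN(240°)/NH2(240°) eclipsed 1.8 → 3.8 kcal/mol.
NH2 at 300° (staggered): CN(240°)/NH2(300°) gauche 0.6 → 0.6 kcal/mol.
Max at 0° (3.9 kcal/mol), min at 60° (0.0 kcal/mol); barrier = 3.9 kcal/mol.

3.9 kcal/mol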